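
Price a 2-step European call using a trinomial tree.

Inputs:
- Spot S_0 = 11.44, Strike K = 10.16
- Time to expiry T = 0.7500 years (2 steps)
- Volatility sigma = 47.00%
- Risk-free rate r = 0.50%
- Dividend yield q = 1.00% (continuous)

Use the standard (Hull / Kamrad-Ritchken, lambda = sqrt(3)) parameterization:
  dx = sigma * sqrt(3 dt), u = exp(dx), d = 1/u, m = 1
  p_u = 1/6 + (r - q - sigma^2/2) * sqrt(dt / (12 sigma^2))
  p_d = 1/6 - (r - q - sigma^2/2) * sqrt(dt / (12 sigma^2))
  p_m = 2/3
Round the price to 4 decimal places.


dt = T/N = 0.375000; dx = sigma*sqrt(3*dt) = 0.498510
u = exp(dx) = 1.646267; d = 1/u = 0.607435
p_u = 0.123244, p_m = 0.666667, p_d = 0.210090
Discount per step: exp(-r*dt) = 0.998127
Stock lattice S(k, j) with j the centered position index:
  k=0: S(0,+0) = 11.4400
  k=1: S(1,-1) = 6.9491; S(1,+0) = 11.4400; S(1,+1) = 18.8333
  k=2: S(2,-2) = 4.2211; S(2,-1) = 6.9491; S(2,+0) = 11.4400; S(2,+1) = 18.8333; S(2,+2) = 31.0046
Terminal payoffs V(N, j) = max(S_T - K, 0):
  V(2,-2) = 0.000000; V(2,-1) = 0.000000; V(2,+0) = 1.280000; V(2,+1) = 8.673294; V(2,+2) = 20.844630
Backward induction: V(k, j) = exp(-r*dt) * [p_u * V(k+1, j+1) + p_m * V(k+1, j) + p_d * V(k+1, j-1)]
  V(1,-1) = exp(-r*dt) * [p_u*1.280000 + p_m*0.000000 + p_d*0.000000] = 0.157456
  V(1,+0) = exp(-r*dt) * [p_u*8.673294 + p_m*1.280000 + p_d*0.000000] = 1.918660
  V(1,+1) = exp(-r*dt) * [p_u*20.844630 + p_m*8.673294 + p_d*1.280000] = 8.603929
  V(0,+0) = exp(-r*dt) * [p_u*8.603929 + p_m*1.918660 + p_d*0.157456] = 2.368121

Answer: Price = V(0,0) = 2.3681


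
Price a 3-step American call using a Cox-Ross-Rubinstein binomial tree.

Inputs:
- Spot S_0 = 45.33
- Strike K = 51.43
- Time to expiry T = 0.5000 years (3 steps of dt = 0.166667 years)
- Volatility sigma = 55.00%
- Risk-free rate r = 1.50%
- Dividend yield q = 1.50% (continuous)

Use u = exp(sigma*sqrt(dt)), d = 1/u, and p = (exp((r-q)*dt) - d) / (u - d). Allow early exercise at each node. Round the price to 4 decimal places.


dt = T/N = 0.166667
u = exp(sigma*sqrt(dt)) = 1.251742; d = 1/u = 0.798886
p = (exp((r-q)*dt) - d) / (u - d) = 0.444101
Discount per step: exp(-r*dt) = 0.997503
Stock lattice S(k, i) with i counting down-moves:
  k=0: S(0,0) = 45.3300
  k=1: S(1,0) = 56.7415; S(1,1) = 36.2135
  k=2: S(2,0) = 71.0257; S(2,1) = 45.3300; S(2,2) = 28.9305
  k=3: S(3,0) = 88.9059; S(3,1) = 56.7415; S(3,2) = 36.2135; S(3,3) = 23.1122
Terminal payoffs V(N, i) = max(S_T - K, 0):
  V(3,0) = 37.475921; V(3,1) = 5.311486; V(3,2) = 0.000000; V(3,3) = 0.000000
Backward induction: V(k, i) = exp(-r*dt) * [p * V(k+1, i) + (1-p) * V(k+1, i+1)]; then take max(V_cont, immediate exercise) for American.
  V(2,0) = exp(-r*dt) * [p*37.475921 + (1-p)*5.311486] = 19.546800; exercise = 19.595728; V(2,0) = max -> 19.595728
  V(2,1) = exp(-r*dt) * [p*5.311486 + (1-p)*0.000000] = 2.352944; exercise = 0.000000; V(2,1) = max -> 2.352944
  V(2,2) = exp(-r*dt) * [p*0.000000 + (1-p)*0.000000] = 0.000000; exercise = 0.000000; V(2,2) = max -> 0.000000
  V(1,0) = exp(-r*dt) * [p*19.595728 + (1-p)*2.352944] = 9.985479; exercise = 5.311486; V(1,0) = max -> 9.985479
  V(1,1) = exp(-r*dt) * [p*2.352944 + (1-p)*0.000000] = 1.042335; exercise = 0.000000; V(1,1) = max -> 1.042335
  V(0,0) = exp(-r*dt) * [p*9.985479 + (1-p)*1.042335] = 5.001470; exercise = 0.000000; V(0,0) = max -> 5.001470

Answer: Price = V(0,0) = 5.0015


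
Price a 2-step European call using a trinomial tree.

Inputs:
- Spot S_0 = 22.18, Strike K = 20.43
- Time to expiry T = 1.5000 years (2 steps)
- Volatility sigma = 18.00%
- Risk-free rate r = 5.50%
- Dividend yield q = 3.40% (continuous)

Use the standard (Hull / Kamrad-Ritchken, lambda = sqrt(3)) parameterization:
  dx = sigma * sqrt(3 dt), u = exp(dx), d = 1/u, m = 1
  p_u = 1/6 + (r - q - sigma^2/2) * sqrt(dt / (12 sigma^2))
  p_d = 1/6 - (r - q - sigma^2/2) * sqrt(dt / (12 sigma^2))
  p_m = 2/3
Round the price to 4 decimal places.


Answer: Price = V(0,0) = 3.1288

Derivation:
dt = T/N = 0.750000; dx = sigma*sqrt(3*dt) = 0.270000
u = exp(dx) = 1.309964; d = 1/u = 0.763379
p_u = 0.173333, p_m = 0.666667, p_d = 0.160000
Discount per step: exp(-r*dt) = 0.959589
Stock lattice S(k, j) with j the centered position index:
  k=0: S(0,+0) = 22.1800
  k=1: S(1,-1) = 16.9318; S(1,+0) = 22.1800; S(1,+1) = 29.0550
  k=2: S(2,-2) = 12.9254; S(2,-1) = 16.9318; S(2,+0) = 22.1800; S(2,+1) = 29.0550; S(2,+2) = 38.0610
Terminal payoffs V(N, j) = max(S_T - K, 0):
  V(2,-2) = 0.000000; V(2,-1) = 0.000000; V(2,+0) = 1.750000; V(2,+1) = 8.625012; V(2,+2) = 17.631032
Backward induction: V(k, j) = exp(-r*dt) * [p_u * V(k+1, j+1) + p_m * V(k+1, j) + p_d * V(k+1, j-1)]
  V(1,-1) = exp(-r*dt) * [p_u*1.750000 + p_m*0.000000 + p_d*0.000000] = 0.291075
  V(1,+0) = exp(-r*dt) * [p_u*8.625012 + p_m*1.750000 + p_d*0.000000] = 2.554109
  V(1,+1) = exp(-r*dt) * [p_u*17.631032 + p_m*8.625012 + p_d*1.750000] = 8.718879
  V(0,+0) = exp(-r*dt) * [p_u*8.718879 + p_m*2.554109 + p_d*0.291075] = 3.128821


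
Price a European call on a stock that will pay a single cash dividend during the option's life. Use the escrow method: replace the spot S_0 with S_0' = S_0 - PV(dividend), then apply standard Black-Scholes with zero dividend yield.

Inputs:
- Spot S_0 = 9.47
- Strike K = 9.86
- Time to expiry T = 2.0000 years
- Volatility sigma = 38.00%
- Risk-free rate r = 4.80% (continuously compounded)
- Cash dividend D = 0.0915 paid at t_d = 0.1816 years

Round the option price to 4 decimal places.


Answer: Price = 2.1601

Derivation:
PV(D) = D * exp(-r * t_d) = 0.0915 * 0.99132108 = 0.09070588
S_0' = S_0 - PV(D) = 9.4700 - 0.09070588 = 9.37929412
d1 = (ln(S_0'/K) + (r + sigma^2/2)*T) / (sigma*sqrt(T)) = 0.35433184
d2 = d1 - sigma*sqrt(T) = -0.18306932
exp(-rT) = 0.90846402
N(d1) = 0.63845489; N(d2) = 0.42737182
C = S_0' * N(d1) - K * exp(-rT) * N(d2) = 9.37929412 * 0.63845489 - 9.8600 * 0.90846402 * 0.42737182 = 2.1601


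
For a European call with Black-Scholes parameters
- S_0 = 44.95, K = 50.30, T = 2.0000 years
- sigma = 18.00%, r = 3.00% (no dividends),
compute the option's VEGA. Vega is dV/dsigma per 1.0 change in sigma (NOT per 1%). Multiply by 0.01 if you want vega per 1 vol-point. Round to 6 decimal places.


Answer: Vega = 25.281745

Derivation:
d1 = -0.0787807943; d2 = -0.3333392355
phi(d1) = 0.3977061989; exp(-qT) = 1.0000000000; exp(-rT) = 0.9417645336
Vega = S * exp(-qT) * phi(d1) * sqrt(T) = 44.9500 * 1.0000000000 * 0.3977061989 * 1.4142135624 = 25.281745


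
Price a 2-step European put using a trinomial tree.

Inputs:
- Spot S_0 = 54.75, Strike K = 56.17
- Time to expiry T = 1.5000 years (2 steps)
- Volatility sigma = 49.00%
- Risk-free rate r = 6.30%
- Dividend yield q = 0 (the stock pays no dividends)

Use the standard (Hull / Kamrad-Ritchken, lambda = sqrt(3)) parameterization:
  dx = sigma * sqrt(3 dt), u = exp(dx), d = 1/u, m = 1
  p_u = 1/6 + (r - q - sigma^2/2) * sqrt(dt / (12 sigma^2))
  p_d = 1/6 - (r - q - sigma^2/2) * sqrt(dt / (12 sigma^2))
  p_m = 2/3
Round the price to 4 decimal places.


dt = T/N = 0.750000; dx = sigma*sqrt(3*dt) = 0.735000
u = exp(dx) = 2.085482; d = 1/u = 0.479505
p_u = 0.137560, p_m = 0.666667, p_d = 0.195774
Discount per step: exp(-r*dt) = 0.953849
Stock lattice S(k, j) with j the centered position index:
  k=0: S(0,+0) = 54.7500
  k=1: S(1,-1) = 26.2529; S(1,+0) = 54.7500; S(1,+1) = 114.1801
  k=2: S(2,-2) = 12.5884; S(2,-1) = 26.2529; S(2,+0) = 54.7500; S(2,+1) = 114.1801; S(2,+2) = 238.1206
Terminal payoffs V(N, j) = max(K - S_T, 0):
  V(2,-2) = 43.581580; V(2,-1) = 29.917076; V(2,+0) = 1.420000; V(2,+1) = 0.000000; V(2,+2) = 0.000000
Backward induction: V(k, j) = exp(-r*dt) * [p_u * V(k+1, j+1) + p_m * V(k+1, j) + p_d * V(k+1, j-1)]
  V(1,-1) = exp(-r*dt) * [p_u*1.420000 + p_m*29.917076 + p_d*43.581580] = 27.348931
  V(1,+0) = exp(-r*dt) * [p_u*0.000000 + p_m*1.420000 + p_d*29.917076] = 6.489651
  V(1,+1) = exp(-r*dt) * [p_u*0.000000 + p_m*0.000000 + p_d*1.420000] = 0.265169
  V(0,+0) = exp(-r*dt) * [p_u*0.265169 + p_m*6.489651 + p_d*27.348931] = 9.268659

Answer: Price = V(0,0) = 9.2687


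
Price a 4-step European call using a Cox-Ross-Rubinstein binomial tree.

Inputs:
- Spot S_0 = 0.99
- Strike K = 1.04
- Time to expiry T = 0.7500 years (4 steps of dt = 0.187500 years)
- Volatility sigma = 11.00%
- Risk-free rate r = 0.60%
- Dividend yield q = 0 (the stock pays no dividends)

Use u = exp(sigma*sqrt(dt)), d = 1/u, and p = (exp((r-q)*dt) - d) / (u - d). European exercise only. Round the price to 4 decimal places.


dt = T/N = 0.187500
u = exp(sigma*sqrt(dt)) = 1.048784; d = 1/u = 0.953485
p = (exp((r-q)*dt) - d) / (u - d) = 0.499906
Discount per step: exp(-r*dt) = 0.998876
Stock lattice S(k, i) with i counting down-moves:
  k=0: S(0,0) = 0.9900
  k=1: S(1,0) = 1.0383; S(1,1) = 0.9440
  k=2: S(2,0) = 1.0889; S(2,1) = 0.9900; S(2,2) = 0.9000
  k=3: S(3,0) = 1.1421; S(3,1) = 1.0383; S(3,2) = 0.9440; S(3,3) = 0.8582
  k=4: S(4,0) = 1.1978; S(4,1) = 1.0889; S(4,2) = 0.9900; S(4,3) = 0.9000; S(4,4) = 0.8183
Terminal payoffs V(N, i) = max(S_T - K, 0):
  V(4,0) = 0.157786; V(4,1) = 0.048948; V(4,2) = 0.000000; V(4,3) = 0.000000; V(4,4) = 0.000000
Backward induction: V(k, i) = exp(-r*dt) * [p * V(k+1, i) + (1-p) * V(k+1, i+1)].
  V(3,0) = exp(-r*dt) * [p*0.157786 + (1-p)*0.048948] = 0.103241
  V(3,1) = exp(-r*dt) * [p*0.048948 + (1-p)*0.000000] = 0.024442
  V(3,2) = exp(-r*dt) * [p*0.000000 + (1-p)*0.000000] = 0.000000
  V(3,3) = exp(-r*dt) * [p*0.000000 + (1-p)*0.000000] = 0.000000
  V(2,0) = exp(-r*dt) * [p*0.103241 + (1-p)*0.024442] = 0.063762
  V(2,1) = exp(-r*dt) * [p*0.024442 + (1-p)*0.000000] = 0.012205
  V(2,2) = exp(-r*dt) * [p*0.000000 + (1-p)*0.000000] = 0.000000
  V(1,0) = exp(-r*dt) * [p*0.063762 + (1-p)*0.012205] = 0.037936
  V(1,1) = exp(-r*dt) * [p*0.012205 + (1-p)*0.000000] = 0.006094
  V(0,0) = exp(-r*dt) * [p*0.037936 + (1-p)*0.006094] = 0.021988

Answer: Price = V(0,0) = 0.0220


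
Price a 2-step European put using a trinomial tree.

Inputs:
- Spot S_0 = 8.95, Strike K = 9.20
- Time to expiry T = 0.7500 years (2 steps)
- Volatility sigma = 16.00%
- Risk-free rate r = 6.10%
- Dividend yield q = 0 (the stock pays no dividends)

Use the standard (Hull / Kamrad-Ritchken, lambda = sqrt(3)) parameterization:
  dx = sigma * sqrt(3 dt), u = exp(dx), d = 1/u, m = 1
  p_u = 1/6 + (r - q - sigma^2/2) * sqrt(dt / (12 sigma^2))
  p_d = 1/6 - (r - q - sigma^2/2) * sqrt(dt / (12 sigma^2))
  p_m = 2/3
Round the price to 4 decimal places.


dt = T/N = 0.375000; dx = sigma*sqrt(3*dt) = 0.169706
u = exp(dx) = 1.184956; d = 1/u = 0.843913
p_u = 0.219921, p_m = 0.666667, p_d = 0.113413
Discount per step: exp(-r*dt) = 0.977385
Stock lattice S(k, j) with j the centered position index:
  k=0: S(0,+0) = 8.9500
  k=1: S(1,-1) = 7.5530; S(1,+0) = 8.9500; S(1,+1) = 10.6054
  k=2: S(2,-2) = 6.3741; S(2,-1) = 7.5530; S(2,+0) = 8.9500; S(2,+1) = 10.6054; S(2,+2) = 12.5669
Terminal payoffs V(N, j) = max(K - S_T, 0):
  V(2,-2) = 2.825904; V(2,-1) = 1.646977; V(2,+0) = 0.250000; V(2,+1) = 0.000000; V(2,+2) = 0.000000
Backward induction: V(k, j) = exp(-r*dt) * [p_u * V(k+1, j+1) + p_m * V(k+1, j) + p_d * V(k+1, j-1)]
  V(1,-1) = exp(-r*dt) * [p_u*0.250000 + p_m*1.646977 + p_d*2.825904] = 1.440135
  V(1,+0) = exp(-r*dt) * [p_u*0.000000 + p_m*0.250000 + p_d*1.646977] = 0.345461
  V(1,+1) = exp(-r*dt) * [p_u*0.000000 + p_m*0.000000 + p_d*0.250000] = 0.027712
  V(0,+0) = exp(-r*dt) * [p_u*0.027712 + p_m*0.345461 + p_d*1.440135] = 0.390691

Answer: Price = V(0,0) = 0.3907


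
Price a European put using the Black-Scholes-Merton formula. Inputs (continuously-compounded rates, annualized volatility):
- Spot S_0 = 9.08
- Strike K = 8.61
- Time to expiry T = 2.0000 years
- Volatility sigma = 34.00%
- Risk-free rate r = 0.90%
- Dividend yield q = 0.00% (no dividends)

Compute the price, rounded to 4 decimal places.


Answer: Price = 1.3719

Derivation:
d1 = (ln(S/K) + (r - q + 0.5*sigma^2) * T) / (sigma * sqrt(T)) = 0.38838854
d2 = d1 - sigma * sqrt(T) = -0.09244407
exp(-rT) = 0.98216103; exp(-qT) = 1.00000000
P = K * exp(-rT) * N(-d2) - S_0 * exp(-qT) * N(-d1)
N(-d1) = 0.34886426; N(-d2) = 0.53682739
P = 8.6100 * 0.98216103 * 0.53682739 - 9.0800 * 1.00000000 * 0.34886426 = 1.3719


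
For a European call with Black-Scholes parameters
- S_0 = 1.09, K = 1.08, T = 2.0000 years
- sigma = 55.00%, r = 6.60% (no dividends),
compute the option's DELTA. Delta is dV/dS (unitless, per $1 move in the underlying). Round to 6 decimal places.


d1 = 0.5704637377; d2 = -0.2073537216
phi(d1) = 0.3390346477; exp(-qT) = 1.0000000000; exp(-rT) = 0.8763409951
N(d1) = 0.7158183949
Delta = exp(-qT) * N(d1) = 1.0000000000 * 0.7158183949 = 0.715818

Answer: Delta = 0.715818


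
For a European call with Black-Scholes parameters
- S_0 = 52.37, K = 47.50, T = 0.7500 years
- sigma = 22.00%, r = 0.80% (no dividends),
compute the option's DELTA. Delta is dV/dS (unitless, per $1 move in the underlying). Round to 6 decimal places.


d1 = 0.6390438051; d2 = 0.4485182162
phi(d1) = 0.3252611029; exp(-qT) = 1.0000000000; exp(-rT) = 0.9940179641
N(d1) = 0.7386027823
Delta = exp(-qT) * N(d1) = 1.0000000000 * 0.7386027823 = 0.738603

Answer: Delta = 0.738603


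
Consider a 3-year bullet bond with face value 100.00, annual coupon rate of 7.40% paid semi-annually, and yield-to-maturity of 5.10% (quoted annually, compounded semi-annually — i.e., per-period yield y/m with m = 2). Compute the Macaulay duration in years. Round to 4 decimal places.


Coupon per period c = face * coupon_rate / m = 3.700000
Periods per year m = 2; per-period yield y/m = 0.025500
Number of cashflows N = 6
Cashflows (t years, CF_t, discount factor 1/(1+y/m)^(m*t), PV):
  t = 0.5000: CF_t = 3.700000, DF = 0.975134, PV = 3.607996
  t = 1.0000: CF_t = 3.700000, DF = 0.950886, PV = 3.518280
  t = 1.5000: CF_t = 3.700000, DF = 0.927242, PV = 3.430795
  t = 2.0000: CF_t = 3.700000, DF = 0.904185, PV = 3.345485
  t = 2.5000: CF_t = 3.700000, DF = 0.881702, PV = 3.262296
  t = 3.0000: CF_t = 103.700000, DF = 0.859777, PV = 89.158914
Price P = sum_t PV_t = 106.323766
Macaulay numerator sum_t t * PV_t:
  t * PV_t at t = 0.5000: 1.803998
  t * PV_t at t = 1.0000: 3.518280
  t * PV_t at t = 1.5000: 5.146192
  t * PV_t at t = 2.0000: 6.690970
  t * PV_t at t = 2.5000: 8.155741
  t * PV_t at t = 3.0000: 267.476741
Macaulay duration D = (sum_t t * PV_t) / P = 292.791921 / 106.323766 = 2.753777

Answer: Macaulay duration = 2.7538 years


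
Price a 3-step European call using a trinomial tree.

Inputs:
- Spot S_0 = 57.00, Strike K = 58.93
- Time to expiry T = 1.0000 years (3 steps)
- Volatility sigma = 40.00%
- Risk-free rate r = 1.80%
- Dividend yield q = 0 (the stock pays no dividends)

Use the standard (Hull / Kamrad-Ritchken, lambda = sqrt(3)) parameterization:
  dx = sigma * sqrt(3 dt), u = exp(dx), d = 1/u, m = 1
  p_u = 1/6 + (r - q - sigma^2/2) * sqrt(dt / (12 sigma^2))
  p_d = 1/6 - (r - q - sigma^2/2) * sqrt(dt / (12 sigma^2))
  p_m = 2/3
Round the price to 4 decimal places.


Answer: Price = V(0,0) = 8.1119

Derivation:
dt = T/N = 0.333333; dx = sigma*sqrt(3*dt) = 0.400000
u = exp(dx) = 1.491825; d = 1/u = 0.670320
p_u = 0.140833, p_m = 0.666667, p_d = 0.192500
Discount per step: exp(-r*dt) = 0.994018
Stock lattice S(k, j) with j the centered position index:
  k=0: S(0,+0) = 57.0000
  k=1: S(1,-1) = 38.2082; S(1,+0) = 57.0000; S(1,+1) = 85.0340
  k=2: S(2,-2) = 25.6118; S(2,-1) = 38.2082; S(2,+0) = 57.0000; S(2,+1) = 85.0340; S(2,+2) = 126.8558
  k=3: S(3,-3) = 17.1681; S(3,-2) = 25.6118; S(3,-1) = 38.2082; S(3,+0) = 57.0000; S(3,+1) = 85.0340; S(3,+2) = 126.8558; S(3,+3) = 189.2467
Terminal payoffs V(N, j) = max(S_T - K, 0):
  V(3,-3) = 0.000000; V(3,-2) = 0.000000; V(3,-1) = 0.000000; V(3,+0) = 0.000000; V(3,+1) = 26.104008; V(3,+2) = 67.925833; V(3,+3) = 130.316665
Backward induction: V(k, j) = exp(-r*dt) * [p_u * V(k+1, j+1) + p_m * V(k+1, j) + p_d * V(k+1, j-1)]
  V(2,-2) = exp(-r*dt) * [p_u*0.000000 + p_m*0.000000 + p_d*0.000000] = 0.000000
  V(2,-1) = exp(-r*dt) * [p_u*0.000000 + p_m*0.000000 + p_d*0.000000] = 0.000000
  V(2,+0) = exp(-r*dt) * [p_u*26.104008 + p_m*0.000000 + p_d*0.000000] = 3.654323
  V(2,+1) = exp(-r*dt) * [p_u*67.925833 + p_m*26.104008 + p_d*0.000000] = 26.807564
  V(2,+2) = exp(-r*dt) * [p_u*130.316665 + p_m*67.925833 + p_d*26.104008] = 68.251103
  V(1,-1) = exp(-r*dt) * [p_u*3.654323 + p_m*0.000000 + p_d*0.000000] = 0.511572
  V(1,+0) = exp(-r*dt) * [p_u*26.807564 + p_m*3.654323 + p_d*0.000000] = 6.174456
  V(1,+1) = exp(-r*dt) * [p_u*68.251103 + p_m*26.807564 + p_d*3.654323] = 28.018580
  V(0,+0) = exp(-r*dt) * [p_u*28.018580 + p_m*6.174456 + p_d*0.511572] = 8.111914


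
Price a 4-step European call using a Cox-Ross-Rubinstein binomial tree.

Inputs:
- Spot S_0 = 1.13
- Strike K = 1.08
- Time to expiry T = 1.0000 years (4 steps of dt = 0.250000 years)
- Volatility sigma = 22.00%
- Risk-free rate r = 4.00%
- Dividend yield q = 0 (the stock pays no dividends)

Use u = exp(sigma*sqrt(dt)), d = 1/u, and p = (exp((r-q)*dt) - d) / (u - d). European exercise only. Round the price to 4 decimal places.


Answer: Price = V(0,0) = 0.1492

Derivation:
dt = T/N = 0.250000
u = exp(sigma*sqrt(dt)) = 1.116278; d = 1/u = 0.895834
p = (exp((r-q)*dt) - d) / (u - d) = 0.518118
Discount per step: exp(-r*dt) = 0.990050
Stock lattice S(k, i) with i counting down-moves:
  k=0: S(0,0) = 1.1300
  k=1: S(1,0) = 1.2614; S(1,1) = 1.0123
  k=2: S(2,0) = 1.4081; S(2,1) = 1.1300; S(2,2) = 0.9068
  k=3: S(3,0) = 1.5718; S(3,1) = 1.2614; S(3,2) = 1.0123; S(3,3) = 0.8124
  k=4: S(4,0) = 1.7546; S(4,1) = 1.4081; S(4,2) = 1.1300; S(4,3) = 0.9068; S(4,4) = 0.7278
Terminal payoffs V(N, i) = max(S_T - K, 0):
  V(4,0) = 0.674559; V(4,1) = 0.328067; V(4,2) = 0.050000; V(4,3) = 0.000000; V(4,4) = 0.000000
Backward induction: V(k, i) = exp(-r*dt) * [p * V(k+1, i) + (1-p) * V(k+1, i+1)].
  V(3,0) = exp(-r*dt) * [p*0.674559 + (1-p)*0.328067] = 0.502540
  V(3,1) = exp(-r*dt) * [p*0.328067 + (1-p)*0.050000] = 0.192140
  V(3,2) = exp(-r*dt) * [p*0.050000 + (1-p)*0.000000] = 0.025648
  V(3,3) = exp(-r*dt) * [p*0.000000 + (1-p)*0.000000] = 0.000000
  V(2,0) = exp(-r*dt) * [p*0.502540 + (1-p)*0.192140] = 0.349452
  V(2,1) = exp(-r*dt) * [p*0.192140 + (1-p)*0.025648] = 0.110797
  V(2,2) = exp(-r*dt) * [p*0.025648 + (1-p)*0.000000] = 0.013157
  V(1,0) = exp(-r*dt) * [p*0.349452 + (1-p)*0.110797] = 0.232116
  V(1,1) = exp(-r*dt) * [p*0.110797 + (1-p)*0.013157] = 0.063112
  V(0,0) = exp(-r*dt) * [p*0.232116 + (1-p)*0.063112] = 0.149177


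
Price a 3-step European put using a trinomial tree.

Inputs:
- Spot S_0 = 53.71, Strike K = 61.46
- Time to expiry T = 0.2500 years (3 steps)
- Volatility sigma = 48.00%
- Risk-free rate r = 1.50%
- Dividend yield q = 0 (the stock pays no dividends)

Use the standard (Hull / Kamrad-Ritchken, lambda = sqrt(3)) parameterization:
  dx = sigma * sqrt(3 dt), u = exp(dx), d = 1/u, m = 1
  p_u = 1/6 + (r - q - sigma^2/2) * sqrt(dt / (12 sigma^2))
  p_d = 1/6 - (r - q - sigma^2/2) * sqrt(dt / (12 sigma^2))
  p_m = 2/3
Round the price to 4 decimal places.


dt = T/N = 0.083333; dx = sigma*sqrt(3*dt) = 0.240000
u = exp(dx) = 1.271249; d = 1/u = 0.786628
p_u = 0.149271, p_m = 0.666667, p_d = 0.184062
Discount per step: exp(-r*dt) = 0.998751
Stock lattice S(k, j) with j the centered position index:
  k=0: S(0,+0) = 53.7100
  k=1: S(1,-1) = 42.2498; S(1,+0) = 53.7100; S(1,+1) = 68.2788
  k=2: S(2,-2) = 33.2349; S(2,-1) = 42.2498; S(2,+0) = 53.7100; S(2,+1) = 68.2788; S(2,+2) = 86.7994
  k=3: S(3,-3) = 26.1435; S(3,-2) = 33.2349; S(3,-1) = 42.2498; S(3,+0) = 53.7100; S(3,+1) = 68.2788; S(3,+2) = 86.7994; S(3,+3) = 110.3436
Terminal payoffs V(N, j) = max(K - S_T, 0):
  V(3,-3) = 35.316536; V(3,-2) = 28.225144; V(3,-1) = 19.210218; V(3,+0) = 7.750000; V(3,+1) = 0.000000; V(3,+2) = 0.000000; V(3,+3) = 0.000000
Backward induction: V(k, j) = exp(-r*dt) * [p_u * V(k+1, j+1) + p_m * V(k+1, j) + p_d * V(k+1, j-1)]
  V(2,-2) = exp(-r*dt) * [p_u*19.210218 + p_m*28.225144 + p_d*35.316536] = 28.149529
  V(2,-1) = exp(-r*dt) * [p_u*7.750000 + p_m*19.210218 + p_d*28.225144] = 19.134918
  V(2,+0) = exp(-r*dt) * [p_u*0.000000 + p_m*7.750000 + p_d*19.210218] = 8.691676
  V(2,+1) = exp(-r*dt) * [p_u*0.000000 + p_m*0.000000 + p_d*7.750000] = 1.424702
  V(2,+2) = exp(-r*dt) * [p_u*0.000000 + p_m*0.000000 + p_d*0.000000] = 0.000000
  V(1,-1) = exp(-r*dt) * [p_u*8.691676 + p_m*19.134918 + p_d*28.149529] = 19.211269
  V(1,+0) = exp(-r*dt) * [p_u*1.424702 + p_m*8.691676 + p_d*19.134918] = 9.517234
  V(1,+1) = exp(-r*dt) * [p_u*0.000000 + p_m*1.424702 + p_d*8.691676] = 2.546428
  V(0,+0) = exp(-r*dt) * [p_u*2.546428 + p_m*9.517234 + p_d*19.211269] = 10.248186

Answer: Price = V(0,0) = 10.2482


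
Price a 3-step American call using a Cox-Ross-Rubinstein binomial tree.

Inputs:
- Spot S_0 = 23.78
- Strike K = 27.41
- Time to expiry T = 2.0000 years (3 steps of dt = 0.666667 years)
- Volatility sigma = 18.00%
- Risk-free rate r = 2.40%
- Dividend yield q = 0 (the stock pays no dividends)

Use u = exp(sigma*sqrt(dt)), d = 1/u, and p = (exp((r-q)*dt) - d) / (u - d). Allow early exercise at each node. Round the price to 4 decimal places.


dt = T/N = 0.666667
u = exp(sigma*sqrt(dt)) = 1.158319; d = 1/u = 0.863320
p = (exp((r-q)*dt) - d) / (u - d) = 0.517998
Discount per step: exp(-r*dt) = 0.984127
Stock lattice S(k, i) with i counting down-moves:
  k=0: S(0,0) = 23.7800
  k=1: S(1,0) = 27.5448; S(1,1) = 20.5298
  k=2: S(2,0) = 31.9057; S(2,1) = 23.7800; S(2,2) = 17.7238
  k=3: S(3,0) = 36.9569; S(3,1) = 27.5448; S(3,2) = 20.5298; S(3,3) = 15.3013
Terminal payoffs V(N, i) = max(S_T - K, 0):
  V(3,0) = 9.546925; V(3,1) = 0.134814; V(3,2) = 0.000000; V(3,3) = 0.000000
Backward induction: V(k, i) = exp(-r*dt) * [p * V(k+1, i) + (1-p) * V(k+1, i+1)]; then take max(V_cont, immediate exercise) for American.
  V(2,0) = exp(-r*dt) * [p*9.546925 + (1-p)*0.134814] = 4.930738; exercise = 4.495668; V(2,0) = max -> 4.930738
  V(2,1) = exp(-r*dt) * [p*0.134814 + (1-p)*0.000000] = 0.068725; exercise = 0.000000; V(2,1) = max -> 0.068725
  V(2,2) = exp(-r*dt) * [p*0.000000 + (1-p)*0.000000] = 0.000000; exercise = 0.000000; V(2,2) = max -> 0.000000
  V(1,0) = exp(-r*dt) * [p*4.930738 + (1-p)*0.068725] = 2.546169; exercise = 0.134814; V(1,0) = max -> 2.546169
  V(1,1) = exp(-r*dt) * [p*0.068725 + (1-p)*0.000000] = 0.035034; exercise = 0.000000; V(1,1) = max -> 0.035034
  V(0,0) = exp(-r*dt) * [p*2.546169 + (1-p)*0.035034] = 1.314593; exercise = 0.000000; V(0,0) = max -> 1.314593

Answer: Price = V(0,0) = 1.3146


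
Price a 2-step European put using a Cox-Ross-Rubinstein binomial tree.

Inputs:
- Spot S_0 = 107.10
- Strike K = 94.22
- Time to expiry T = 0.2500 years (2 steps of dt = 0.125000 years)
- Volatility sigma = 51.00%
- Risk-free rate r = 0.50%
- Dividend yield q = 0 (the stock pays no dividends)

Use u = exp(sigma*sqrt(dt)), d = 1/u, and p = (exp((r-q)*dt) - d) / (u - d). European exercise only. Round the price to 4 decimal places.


dt = T/N = 0.125000
u = exp(sigma*sqrt(dt)) = 1.197591; d = 1/u = 0.835009
p = (exp((r-q)*dt) - d) / (u - d) = 0.456768
Discount per step: exp(-r*dt) = 0.999375
Stock lattice S(k, i) with i counting down-moves:
  k=0: S(0,0) = 107.1000
  k=1: S(1,0) = 128.2620; S(1,1) = 89.4295
  k=2: S(2,0) = 153.6055; S(2,1) = 107.1000; S(2,2) = 74.6745
Terminal payoffs V(N, i) = max(K - S_T, 0):
  V(2,0) = 0.000000; V(2,1) = 0.000000; V(2,2) = 19.545511
Backward induction: V(k, i) = exp(-r*dt) * [p * V(k+1, i) + (1-p) * V(k+1, i+1)].
  V(1,0) = exp(-r*dt) * [p*0.000000 + (1-p)*0.000000] = 0.000000
  V(1,1) = exp(-r*dt) * [p*0.000000 + (1-p)*19.545511] = 10.611114
  V(0,0) = exp(-r*dt) * [p*0.000000 + (1-p)*10.611114] = 5.760695

Answer: Price = V(0,0) = 5.7607


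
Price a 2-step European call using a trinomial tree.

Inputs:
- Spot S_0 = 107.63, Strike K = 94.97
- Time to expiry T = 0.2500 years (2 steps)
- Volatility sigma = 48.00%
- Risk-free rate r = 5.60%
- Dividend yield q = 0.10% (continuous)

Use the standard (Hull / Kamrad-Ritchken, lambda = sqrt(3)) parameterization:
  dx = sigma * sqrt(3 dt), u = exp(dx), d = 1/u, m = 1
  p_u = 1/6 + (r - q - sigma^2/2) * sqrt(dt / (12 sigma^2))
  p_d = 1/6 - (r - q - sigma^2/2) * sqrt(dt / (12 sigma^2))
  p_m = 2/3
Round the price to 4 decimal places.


dt = T/N = 0.125000; dx = sigma*sqrt(3*dt) = 0.293939
u = exp(dx) = 1.341702; d = 1/u = 0.745322
p_u = 0.153866, p_m = 0.666667, p_d = 0.179467
Discount per step: exp(-r*dt) = 0.993024
Stock lattice S(k, j) with j the centered position index:
  k=0: S(0,+0) = 107.6300
  k=1: S(1,-1) = 80.2190; S(1,+0) = 107.6300; S(1,+1) = 144.4074
  k=2: S(2,-2) = 59.7890; S(2,-1) = 80.2190; S(2,+0) = 107.6300; S(2,+1) = 144.4074; S(2,+2) = 193.7516
Terminal payoffs V(N, j) = max(S_T - K, 0):
  V(2,-2) = 0.000000; V(2,-1) = 0.000000; V(2,+0) = 12.660000; V(2,+1) = 49.437359; V(2,+2) = 98.781606
Backward induction: V(k, j) = exp(-r*dt) * [p_u * V(k+1, j+1) + p_m * V(k+1, j) + p_d * V(k+1, j-1)]
  V(1,-1) = exp(-r*dt) * [p_u*12.660000 + p_m*0.000000 + p_d*0.000000] = 1.934360
  V(1,+0) = exp(-r*dt) * [p_u*49.437359 + p_m*12.660000 + p_d*0.000000] = 15.934813
  V(1,+1) = exp(-r*dt) * [p_u*98.781606 + p_m*49.437359 + p_d*12.660000] = 50.077686
  V(0,+0) = exp(-r*dt) * [p_u*50.077686 + p_m*15.934813 + p_d*1.934360] = 18.545361

Answer: Price = V(0,0) = 18.5454


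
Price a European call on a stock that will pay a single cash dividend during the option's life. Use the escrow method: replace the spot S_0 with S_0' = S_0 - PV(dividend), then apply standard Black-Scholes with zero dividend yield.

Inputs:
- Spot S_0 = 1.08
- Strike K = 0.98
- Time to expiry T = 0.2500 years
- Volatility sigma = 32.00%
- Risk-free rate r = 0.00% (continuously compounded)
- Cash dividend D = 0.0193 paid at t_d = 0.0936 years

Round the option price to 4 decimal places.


Answer: Price = 0.1132

Derivation:
PV(D) = D * exp(-r * t_d) = 0.0193 * 1.00000000 = 0.01930000
S_0' = S_0 - PV(D) = 1.0800 - 0.01930000 = 1.06070000
d1 = (ln(S_0'/K) + (r + sigma^2/2)*T) / (sigma*sqrt(T)) = 0.57457359
d2 = d1 - sigma*sqrt(T) = 0.41457359
exp(-rT) = 1.00000000
N(d1) = 0.71721014; N(d2) = 0.66077296
C = S_0' * N(d1) - K * exp(-rT) * N(d2) = 1.06070000 * 0.71721014 - 0.9800 * 1.00000000 * 0.66077296 = 0.1132


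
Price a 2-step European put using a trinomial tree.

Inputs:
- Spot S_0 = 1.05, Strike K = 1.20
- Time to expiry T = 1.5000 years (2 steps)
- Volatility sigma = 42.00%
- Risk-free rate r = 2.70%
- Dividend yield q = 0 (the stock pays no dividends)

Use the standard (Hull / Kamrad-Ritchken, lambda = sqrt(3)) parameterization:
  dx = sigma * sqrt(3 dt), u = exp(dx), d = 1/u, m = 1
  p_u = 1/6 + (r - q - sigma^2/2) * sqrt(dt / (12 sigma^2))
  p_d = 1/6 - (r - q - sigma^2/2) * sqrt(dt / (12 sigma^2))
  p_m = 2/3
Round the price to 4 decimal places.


dt = T/N = 0.750000; dx = sigma*sqrt(3*dt) = 0.630000
u = exp(dx) = 1.877611; d = 1/u = 0.532592
p_u = 0.130238, p_m = 0.666667, p_d = 0.203095
Discount per step: exp(-r*dt) = 0.979954
Stock lattice S(k, j) with j the centered position index:
  k=0: S(0,+0) = 1.0500
  k=1: S(1,-1) = 0.5592; S(1,+0) = 1.0500; S(1,+1) = 1.9715
  k=2: S(2,-2) = 0.2978; S(2,-1) = 0.5592; S(2,+0) = 1.0500; S(2,+1) = 1.9715; S(2,+2) = 3.7017
Terminal payoffs V(N, j) = max(K - S_T, 0):
  V(2,-2) = 0.902163; V(2,-1) = 0.640779; V(2,+0) = 0.150000; V(2,+1) = 0.000000; V(2,+2) = 0.000000
Backward induction: V(k, j) = exp(-r*dt) * [p_u * V(k+1, j+1) + p_m * V(k+1, j) + p_d * V(k+1, j-1)]
  V(1,-1) = exp(-r*dt) * [p_u*0.150000 + p_m*0.640779 + p_d*0.902163] = 0.617318
  V(1,+0) = exp(-r*dt) * [p_u*0.000000 + p_m*0.150000 + p_d*0.640779] = 0.225526
  V(1,+1) = exp(-r*dt) * [p_u*0.000000 + p_m*0.000000 + p_d*0.150000] = 0.029854
  V(0,+0) = exp(-r*dt) * [p_u*0.029854 + p_m*0.225526 + p_d*0.617318] = 0.274008

Answer: Price = V(0,0) = 0.2740


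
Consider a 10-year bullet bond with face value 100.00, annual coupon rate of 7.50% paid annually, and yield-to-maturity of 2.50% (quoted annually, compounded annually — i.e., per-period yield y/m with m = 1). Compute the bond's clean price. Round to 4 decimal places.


Coupon per period c = face * coupon_rate / m = 7.500000
Periods per year m = 1; per-period yield y/m = 0.025000
Number of cashflows N = 10
Cashflows (t years, CF_t, discount factor 1/(1+y/m)^(m*t), PV):
  t = 1.0000: CF_t = 7.500000, DF = 0.975610, PV = 7.317073
  t = 2.0000: CF_t = 7.500000, DF = 0.951814, PV = 7.138608
  t = 3.0000: CF_t = 7.500000, DF = 0.928599, PV = 6.964496
  t = 4.0000: CF_t = 7.500000, DF = 0.905951, PV = 6.794630
  t = 5.0000: CF_t = 7.500000, DF = 0.883854, PV = 6.628907
  t = 6.0000: CF_t = 7.500000, DF = 0.862297, PV = 6.467226
  t = 7.0000: CF_t = 7.500000, DF = 0.841265, PV = 6.309489
  t = 8.0000: CF_t = 7.500000, DF = 0.820747, PV = 6.155599
  t = 9.0000: CF_t = 7.500000, DF = 0.800728, PV = 6.005463
  t = 10.0000: CF_t = 107.500000, DF = 0.781198, PV = 83.978828
Price P = sum_t PV_t = 143.760320

Answer: Price = 143.7603


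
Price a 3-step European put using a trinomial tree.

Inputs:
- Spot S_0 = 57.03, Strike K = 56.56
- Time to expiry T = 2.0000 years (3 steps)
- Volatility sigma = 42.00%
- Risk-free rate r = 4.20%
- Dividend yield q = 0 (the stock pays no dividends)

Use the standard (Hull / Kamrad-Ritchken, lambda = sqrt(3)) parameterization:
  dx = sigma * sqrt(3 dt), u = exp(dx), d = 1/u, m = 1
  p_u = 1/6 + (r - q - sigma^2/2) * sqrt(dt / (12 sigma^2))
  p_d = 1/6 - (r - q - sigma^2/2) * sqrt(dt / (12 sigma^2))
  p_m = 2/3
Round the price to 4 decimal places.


Answer: Price = V(0,0) = 9.2610

Derivation:
dt = T/N = 0.666667; dx = sigma*sqrt(3*dt) = 0.593970
u = exp(dx) = 1.811164; d = 1/u = 0.552131
p_u = 0.140739, p_m = 0.666667, p_d = 0.192594
Discount per step: exp(-r*dt) = 0.972388
Stock lattice S(k, j) with j the centered position index:
  k=0: S(0,+0) = 57.0300
  k=1: S(1,-1) = 31.4880; S(1,+0) = 57.0300; S(1,+1) = 103.2907
  k=2: S(2,-2) = 17.3855; S(2,-1) = 31.4880; S(2,+0) = 57.0300; S(2,+1) = 103.2907; S(2,+2) = 187.0764
  k=3: S(3,-3) = 9.5991; S(3,-2) = 17.3855; S(3,-1) = 31.4880; S(3,+0) = 57.0300; S(3,+1) = 103.2907; S(3,+2) = 187.0764; S(3,+3) = 338.8259
Terminal payoffs V(N, j) = max(K - S_T, 0):
  V(3,-3) = 46.960909; V(3,-2) = 39.174473; V(3,-1) = 25.071961; V(3,+0) = 0.000000; V(3,+1) = 0.000000; V(3,+2) = 0.000000; V(3,+3) = 0.000000
Backward induction: V(k, j) = exp(-r*dt) * [p_u * V(k+1, j+1) + p_m * V(k+1, j) + p_d * V(k+1, j-1)]
  V(2,-2) = exp(-r*dt) * [p_u*25.071961 + p_m*39.174473 + p_d*46.960909] = 37.621039
  V(2,-1) = exp(-r*dt) * [p_u*0.000000 + p_m*25.071961 + p_d*39.174473] = 23.589564
  V(2,+0) = exp(-r*dt) * [p_u*0.000000 + p_m*0.000000 + p_d*25.071961] = 4.695379
  V(2,+1) = exp(-r*dt) * [p_u*0.000000 + p_m*0.000000 + p_d*0.000000] = 0.000000
  V(2,+2) = exp(-r*dt) * [p_u*0.000000 + p_m*0.000000 + p_d*0.000000] = 0.000000
  V(1,-1) = exp(-r*dt) * [p_u*4.695379 + p_m*23.589564 + p_d*37.621039] = 22.980245
  V(1,+0) = exp(-r*dt) * [p_u*0.000000 + p_m*4.695379 + p_d*23.589564] = 7.461582
  V(1,+1) = exp(-r*dt) * [p_u*0.000000 + p_m*0.000000 + p_d*4.695379] = 0.879332
  V(0,+0) = exp(-r*dt) * [p_u*0.879332 + p_m*7.461582 + p_d*22.980245] = 9.261027


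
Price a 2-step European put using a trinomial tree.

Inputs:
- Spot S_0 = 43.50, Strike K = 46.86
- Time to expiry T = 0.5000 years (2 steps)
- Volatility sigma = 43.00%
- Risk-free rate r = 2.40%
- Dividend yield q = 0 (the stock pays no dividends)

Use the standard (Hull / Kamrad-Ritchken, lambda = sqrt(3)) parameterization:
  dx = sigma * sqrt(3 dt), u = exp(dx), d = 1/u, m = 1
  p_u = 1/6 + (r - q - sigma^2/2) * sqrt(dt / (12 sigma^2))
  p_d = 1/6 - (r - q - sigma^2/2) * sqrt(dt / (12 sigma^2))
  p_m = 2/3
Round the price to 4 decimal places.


Answer: Price = V(0,0) = 6.8062

Derivation:
dt = T/N = 0.250000; dx = sigma*sqrt(3*dt) = 0.372391
u = exp(dx) = 1.451200; d = 1/u = 0.689085
p_u = 0.143690, p_m = 0.666667, p_d = 0.189643
Discount per step: exp(-r*dt) = 0.994018
Stock lattice S(k, j) with j the centered position index:
  k=0: S(0,+0) = 43.5000
  k=1: S(1,-1) = 29.9752; S(1,+0) = 43.5000; S(1,+1) = 63.1272
  k=2: S(2,-2) = 20.6554; S(2,-1) = 29.9752; S(2,+0) = 43.5000; S(2,+1) = 63.1272; S(2,+2) = 91.6102
Terminal payoffs V(N, j) = max(K - S_T, 0):
  V(2,-2) = 26.204552; V(2,-1) = 16.884811; V(2,+0) = 3.360000; V(2,+1) = 0.000000; V(2,+2) = 0.000000
Backward induction: V(k, j) = exp(-r*dt) * [p_u * V(k+1, j+1) + p_m * V(k+1, j) + p_d * V(k+1, j-1)]
  V(1,-1) = exp(-r*dt) * [p_u*3.360000 + p_m*16.884811 + p_d*26.204552] = 16.608901
  V(1,+0) = exp(-r*dt) * [p_u*0.000000 + p_m*3.360000 + p_d*16.884811] = 5.409535
  V(1,+1) = exp(-r*dt) * [p_u*0.000000 + p_m*0.000000 + p_d*3.360000] = 0.633389
  V(0,+0) = exp(-r*dt) * [p_u*0.633389 + p_m*5.409535 + p_d*16.608901] = 6.806174


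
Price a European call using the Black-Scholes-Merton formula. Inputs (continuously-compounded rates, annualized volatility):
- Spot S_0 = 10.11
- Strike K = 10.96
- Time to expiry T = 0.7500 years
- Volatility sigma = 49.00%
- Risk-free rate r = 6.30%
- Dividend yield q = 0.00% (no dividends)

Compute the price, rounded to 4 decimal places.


d1 = (ln(S/K) + (r - q + 0.5*sigma^2) * T) / (sigma * sqrt(T)) = 0.13328603
d2 = d1 - sigma * sqrt(T) = -0.29106642
exp(-rT) = 0.95384891; exp(-qT) = 1.00000000
C = S_0 * exp(-qT) * N(d1) - K * exp(-rT) * N(d2)
N(d1) = 0.55301641; N(d2) = 0.38550026
C = 10.1100 * 1.00000000 * 0.55301641 - 10.9600 * 0.95384891 * 0.38550026 = 1.5609

Answer: Price = 1.5609


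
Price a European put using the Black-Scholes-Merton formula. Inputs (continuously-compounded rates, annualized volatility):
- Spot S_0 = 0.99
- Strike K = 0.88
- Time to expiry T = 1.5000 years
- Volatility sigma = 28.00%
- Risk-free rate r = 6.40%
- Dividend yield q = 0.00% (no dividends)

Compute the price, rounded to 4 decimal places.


d1 = (ln(S/K) + (r - q + 0.5*sigma^2) * T) / (sigma * sqrt(T)) = 0.79486827
d2 = d1 - sigma * sqrt(T) = 0.45193971
exp(-rT) = 0.90846402; exp(-qT) = 1.00000000
P = K * exp(-rT) * N(-d2) - S_0 * exp(-qT) * N(-d1)
N(-d1) = 0.21334507; N(-d2) = 0.32565621
P = 0.8800 * 0.90846402 * 0.32565621 - 0.9900 * 1.00000000 * 0.21334507 = 0.0491

Answer: Price = 0.0491


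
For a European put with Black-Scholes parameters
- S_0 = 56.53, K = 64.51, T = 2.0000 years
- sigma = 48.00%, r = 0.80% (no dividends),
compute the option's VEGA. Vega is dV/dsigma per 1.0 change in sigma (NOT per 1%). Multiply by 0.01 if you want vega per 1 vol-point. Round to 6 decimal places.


d1 = 0.1684552567; d2 = -0.5103672533
phi(d1) = 0.3933218207; exp(-qT) = 1.0000000000; exp(-rT) = 0.9841273201
Vega = S * exp(-qT) * phi(d1) * sqrt(T) = 56.5300 * 1.0000000000 * 0.3933218207 * 1.4142135624 = 31.444307

Answer: Vega = 31.444307


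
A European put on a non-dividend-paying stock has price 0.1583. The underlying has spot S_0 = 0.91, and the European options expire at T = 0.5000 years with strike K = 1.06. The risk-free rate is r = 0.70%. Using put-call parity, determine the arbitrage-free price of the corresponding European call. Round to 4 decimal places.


Answer: Call price = 0.0120

Derivation:
Put-call parity: C - P = S_0 * exp(-qT) - K * exp(-rT).
S_0 * exp(-qT) = 0.9100 * 1.00000000 = 0.91000000
K * exp(-rT) = 1.0600 * 0.99650612 = 1.05629648
C = P + S*exp(-qT) - K*exp(-rT)
C = 0.1583 + 0.91000000 - 1.05629648 = 0.0120


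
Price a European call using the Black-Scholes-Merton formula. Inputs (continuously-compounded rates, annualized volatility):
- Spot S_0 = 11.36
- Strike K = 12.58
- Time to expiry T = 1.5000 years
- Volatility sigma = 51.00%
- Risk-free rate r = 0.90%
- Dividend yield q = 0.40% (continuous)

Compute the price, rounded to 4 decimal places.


Answer: Price = 2.3784

Derivation:
d1 = (ln(S/K) + (r - q + 0.5*sigma^2) * T) / (sigma * sqrt(T)) = 0.16100218
d2 = d1 - sigma * sqrt(T) = -0.46361771
exp(-rT) = 0.98659072; exp(-qT) = 0.99401796
C = S_0 * exp(-qT) * N(d1) - K * exp(-rT) * N(d2)
N(d1) = 0.56395416; N(d2) = 0.32146083
C = 11.3600 * 0.99401796 * 0.56395416 - 12.5800 * 0.98659072 * 0.32146083 = 2.3784


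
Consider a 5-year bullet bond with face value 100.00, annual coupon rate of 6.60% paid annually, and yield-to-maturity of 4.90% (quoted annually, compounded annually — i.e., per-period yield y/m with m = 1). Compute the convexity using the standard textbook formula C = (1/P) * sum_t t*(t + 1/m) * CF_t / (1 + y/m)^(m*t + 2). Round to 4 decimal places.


Coupon per period c = face * coupon_rate / m = 6.600000
Periods per year m = 1; per-period yield y/m = 0.049000
Number of cashflows N = 5
Cashflows (t years, CF_t, discount factor 1/(1+y/m)^(m*t), PV):
  t = 1.0000: CF_t = 6.600000, DF = 0.953289, PV = 6.291706
  t = 2.0000: CF_t = 6.600000, DF = 0.908760, PV = 5.997814
  t = 3.0000: CF_t = 6.600000, DF = 0.866310, PV = 5.717649
  t = 4.0000: CF_t = 6.600000, DF = 0.825844, PV = 5.450571
  t = 5.0000: CF_t = 106.600000, DF = 0.787268, PV = 83.922761
Price P = sum_t PV_t = 107.380500
Convexity numerator sum_t t*(t + 1/m) * CF_t / (1+y/m)^(m*t + 2):
  t = 1.0000: term = 11.435297
  t = 2.0000: term = 32.703425
  t = 3.0000: term = 62.351620
  t = 4.0000: term = 99.065173
  t = 5.0000: term = 2287.968506
Convexity = (1/P) * sum = 2493.524021 / 107.380500 = 23.221386

Answer: Convexity = 23.2214


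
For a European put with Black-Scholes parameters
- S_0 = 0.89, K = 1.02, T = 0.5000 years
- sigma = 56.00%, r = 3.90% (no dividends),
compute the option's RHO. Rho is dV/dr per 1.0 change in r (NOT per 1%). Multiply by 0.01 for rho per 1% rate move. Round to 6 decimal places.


d1 = -0.0970666781; d2 = -0.4930464756
phi(d1) = 0.3970672953; exp(-qT) = 1.0000000000; exp(-rT) = 0.9806888952
N(-d2) = 0.6890101256
Rho = -K*T*exp(-rT)*N(-d2) = -1.0200 * 0.5000 * 0.9806888952 * 0.6890101256 = -0.344609

Answer: Rho = -0.344609


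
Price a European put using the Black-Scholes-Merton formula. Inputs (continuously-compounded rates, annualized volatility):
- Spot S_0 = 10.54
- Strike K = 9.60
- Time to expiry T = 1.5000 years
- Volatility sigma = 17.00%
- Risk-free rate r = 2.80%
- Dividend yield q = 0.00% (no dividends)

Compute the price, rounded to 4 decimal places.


Answer: Price = 0.3175

Derivation:
d1 = (ln(S/K) + (r - q + 0.5*sigma^2) * T) / (sigma * sqrt(T)) = 0.75448820
d2 = d1 - sigma * sqrt(T) = 0.54628157
exp(-rT) = 0.95886978; exp(-qT) = 1.00000000
P = K * exp(-rT) * N(-d2) - S_0 * exp(-qT) * N(-d1)
N(-d1) = 0.22527806; N(-d2) = 0.29243620
P = 9.6000 * 0.95886978 * 0.29243620 - 10.5400 * 1.00000000 * 0.22527806 = 0.3175


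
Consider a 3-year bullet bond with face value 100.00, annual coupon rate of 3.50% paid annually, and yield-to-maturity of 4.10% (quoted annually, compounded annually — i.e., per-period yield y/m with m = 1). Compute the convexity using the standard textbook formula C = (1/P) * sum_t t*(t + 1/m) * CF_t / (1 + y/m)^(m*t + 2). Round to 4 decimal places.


Coupon per period c = face * coupon_rate / m = 3.500000
Periods per year m = 1; per-period yield y/m = 0.041000
Number of cashflows N = 3
Cashflows (t years, CF_t, discount factor 1/(1+y/m)^(m*t), PV):
  t = 1.0000: CF_t = 3.500000, DF = 0.960615, PV = 3.362152
  t = 2.0000: CF_t = 3.500000, DF = 0.922781, PV = 3.229733
  t = 3.0000: CF_t = 103.500000, DF = 0.886437, PV = 91.746216
Price P = sum_t PV_t = 98.338101
Convexity numerator sum_t t*(t + 1/m) * CF_t / (1+y/m)^(m*t + 2):
  t = 1.0000: term = 6.205058
  t = 2.0000: term = 17.882012
  t = 3.0000: term = 1015.939739
Convexity = (1/P) * sum = 1040.026809 / 98.338101 = 10.576031

Answer: Convexity = 10.5760


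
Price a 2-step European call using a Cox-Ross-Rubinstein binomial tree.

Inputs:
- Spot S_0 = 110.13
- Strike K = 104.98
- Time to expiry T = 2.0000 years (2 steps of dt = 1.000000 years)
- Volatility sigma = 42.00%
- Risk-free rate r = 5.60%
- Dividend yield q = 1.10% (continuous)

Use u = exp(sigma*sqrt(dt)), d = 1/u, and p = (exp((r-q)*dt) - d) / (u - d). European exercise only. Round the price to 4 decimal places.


Answer: Price = V(0,0) = 29.4253

Derivation:
dt = T/N = 1.000000
u = exp(sigma*sqrt(dt)) = 1.521962; d = 1/u = 0.657047
p = (exp((r-q)*dt) - d) / (u - d) = 0.449733
Discount per step: exp(-r*dt) = 0.945539
Stock lattice S(k, i) with i counting down-moves:
  k=0: S(0,0) = 110.1300
  k=1: S(1,0) = 167.6136; S(1,1) = 72.3606
  k=2: S(2,0) = 255.1015; S(2,1) = 110.1300; S(2,2) = 47.5443
Terminal payoffs V(N, i) = max(S_T - K, 0):
  V(2,0) = 150.121495; V(2,1) = 5.150000; V(2,2) = 0.000000
Backward induction: V(k, i) = exp(-r*dt) * [p * V(k+1, i) + (1-p) * V(k+1, i+1)].
  V(1,0) = exp(-r*dt) * [p*150.121495 + (1-p)*5.150000] = 66.517281
  V(1,1) = exp(-r*dt) * [p*5.150000 + (1-p)*0.000000] = 2.189989
  V(0,0) = exp(-r*dt) * [p*66.517281 + (1-p)*2.189989] = 29.425292
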